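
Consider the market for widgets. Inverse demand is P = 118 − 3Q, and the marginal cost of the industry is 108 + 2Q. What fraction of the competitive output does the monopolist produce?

The monopolist equates marginal revenue to marginal cost: 118 − 6Q = 108 + 2Q, so Q = 1.25. From demand, P = 114.25.
Competitive equilibrium sets price equal to marginal cost: 118 − 3Q = 108 + 2Q, so Q = 2 and P = 112.
Ratio Q_m/Q_c = 1.25/2 = 0.625.

Q_m/Q_c = 0.625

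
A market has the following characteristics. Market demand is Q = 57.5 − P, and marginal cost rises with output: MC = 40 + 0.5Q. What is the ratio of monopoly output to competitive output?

Inverting demand: P = 57.5 − Q.
A monopolist chooses Q where MR = MC. MR = 57.5 − 2Q; setting this equal to 40 + 0.5Q gives Q = 7 and P = 50.5.
Competitive equilibrium sets price equal to marginal cost: 57.5 − Q = 40 + 0.5Q, so Q = 35/3 and P = 275/6.
Ratio Q_m/Q_c = 7/(35/3) = 0.6.

Q_m/Q_c = 0.6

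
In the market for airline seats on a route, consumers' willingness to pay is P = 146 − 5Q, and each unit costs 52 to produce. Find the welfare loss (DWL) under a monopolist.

Under competition P = MC = 52, so Q = (146 − 52)/5 = 18.8.
A monopolist chooses Q where MR = MC. MR = 146 − 10Q; setting this equal to 52 gives Q = 9.4 and P = 99.
DWL is the triangle between Q = 9.4 and Q = 18.8: ½·(18.8 − 9.4)·(99 − 52) = 220.9.

DWL = 220.9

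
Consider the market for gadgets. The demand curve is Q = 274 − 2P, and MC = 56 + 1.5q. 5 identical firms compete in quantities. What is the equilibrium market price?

Inverting demand: P = 137 − 0.5Q.
In a 5-firm Cournot equilibrium, symmetry and the first-order condition give q = (137 − 56)/(4.5) = 18. So Q = 90 and P = 92.

P = 92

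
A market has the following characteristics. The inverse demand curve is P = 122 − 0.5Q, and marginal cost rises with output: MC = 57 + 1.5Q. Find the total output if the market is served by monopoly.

Q = 26

The monopolist equates marginal revenue to marginal cost: 122 − Q = 57 + 1.5Q, so Q = 26. From demand, P = 109.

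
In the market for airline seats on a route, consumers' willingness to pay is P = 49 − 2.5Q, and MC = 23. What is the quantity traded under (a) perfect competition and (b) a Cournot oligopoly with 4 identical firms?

Perfect competition: P = MC = 23, so 49 − 2.5Q = 23 and Q = 10.4.
Cournot with 4 identical firms: the symmetric best-response condition is 49 − 12.5q = 23. Each firm produces q = 2.08, total output Q = 8.32, price P = 28.2.

Competition: Q = 10.4; Cournot: Q = 8.32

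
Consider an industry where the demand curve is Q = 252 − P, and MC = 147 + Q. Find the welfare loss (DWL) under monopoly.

Inverting demand: P = 252 − Q.
Under competition P = MC: 252 − Q = 147 + Q ⇒ Q = 52.5, P = 199.5.
The monopolist equates marginal revenue to marginal cost: 252 − 2Q = 147 + Q, so Q = 35. From demand, P = 217.
CS = ½·(252 − 199.5)·52.5 = 1378.125; PS = (199.5·52.5 − 147·52.5 − ½·1·52.5²) = 1378.125; TS = 2756.25.
CS = ½·(252 − 217)·35 = 612.5; PS = (217·35 − 147·35 − ½·1·35²) = 1837.5; TS = 2450.
DWL = 2756.25 − 2450 = 306.25.

DWL = 306.25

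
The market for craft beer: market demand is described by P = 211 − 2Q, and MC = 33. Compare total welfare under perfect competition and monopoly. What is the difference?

Competitive firms price at marginal cost: P = 33, giving Q = 89.
CS = ½·(211 − 33)·89 = 7921; PS = (33 − 33)·89 = 0; TS = 7921.
A monopolist chooses Q where MR = MC. MR = 211 − 4Q; setting this equal to 33 gives Q = 44.5 and P = 122.
CS = ½·(211 − 122)·44.5 = 1980.25; PS = (122 − 33)·44.5 = 3960.5; TS = 5940.75.
Change in total welfare: 5940.75 − 7921 = −1980.25.

Total welfare falls by 1980.25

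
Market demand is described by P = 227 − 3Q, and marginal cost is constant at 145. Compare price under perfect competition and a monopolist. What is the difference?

Under competition P = MC = 145, so Q = (227 − 145)/3 = 82/3.
The monopolist equates marginal revenue to marginal cost: 227 − 6Q = 145, so Q = 41/3. From demand, P = 186.
Change in price: 186 − 145 = 41.

P rises by 41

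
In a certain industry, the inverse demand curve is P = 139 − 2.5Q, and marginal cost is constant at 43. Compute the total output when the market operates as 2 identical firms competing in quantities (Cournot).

Cournot with 2 identical firms: the symmetric best-response condition is 139 − 7.5q = 43. Each firm produces q = 12.8, total output Q = 25.6, price P = 75.

Q = 25.6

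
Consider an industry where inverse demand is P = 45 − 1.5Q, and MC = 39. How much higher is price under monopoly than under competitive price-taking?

Under competition P = MC = 39, so Q = (45 − 39)/1.5 = 4.
Monopoly sets MR = MC: 45 − 3Q = 39 ⇒ Q = 2, P = 45 − 1.5·2 = 42.
Change in price: 42 − 39 = 3.

P rises by 3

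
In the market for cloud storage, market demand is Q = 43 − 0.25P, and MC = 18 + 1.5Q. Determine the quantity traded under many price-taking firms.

Q = 28

Inverting demand: P = 172 − 4Q.
Competitive equilibrium sets price equal to marginal cost: 172 − 4Q = 18 + 1.5Q, so Q = 28 and P = 60.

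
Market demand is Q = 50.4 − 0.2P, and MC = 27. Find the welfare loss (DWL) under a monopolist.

DWL = 1265.625

Inverting demand: P = 252 − 5Q.
Perfect competition: P = MC = 27, so 252 − 5Q = 27 and Q = 45.
Monopoly sets MR = MC: 252 − 10Q = 27 ⇒ Q = 22.5, P = 252 − 5·22.5 = 139.5.
DWL is the triangle between Q = 22.5 and Q = 45: ½·(45 − 22.5)·(139.5 − 27) = 1265.625.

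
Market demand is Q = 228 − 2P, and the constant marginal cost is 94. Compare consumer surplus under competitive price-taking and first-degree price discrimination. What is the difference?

Inverting demand: P = 114 − 0.5Q.
Perfect competition: P = MC = 94, so 114 − 0.5Q = 94 and Q = 40.
CS = ½·(114 − 94)·40 = 400.
Under first-degree price discrimination the firm charges each unit its demand price and produces up to where P = MC, i.e. Q = 40. Consumer surplus is zero; producer surplus equals total surplus.
CS = 0.
Change in consumer surplus: 0 − 400 = −400.

Consumer surplus falls by 400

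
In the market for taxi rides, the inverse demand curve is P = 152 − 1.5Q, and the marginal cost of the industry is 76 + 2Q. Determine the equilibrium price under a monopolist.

The monopolist equates marginal revenue to marginal cost: 152 − 3Q = 76 + 2Q, so Q = 15.2. From demand, P = 129.2.

P = 129.2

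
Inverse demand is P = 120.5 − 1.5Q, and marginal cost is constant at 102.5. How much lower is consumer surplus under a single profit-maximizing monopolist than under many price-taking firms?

Competitive firms price at marginal cost: P = 102.5, giving Q = 12.
CS = ½·(120.5 − 102.5)·12 = 108.
The monopolist equates marginal revenue to marginal cost: 120.5 − 3Q = 102.5, so Q = 6. From demand, P = 111.5.
CS = ½·(120.5 − 111.5)·6 = 27.
Change in consumer surplus: 27 − 108 = −81.

CS falls by 81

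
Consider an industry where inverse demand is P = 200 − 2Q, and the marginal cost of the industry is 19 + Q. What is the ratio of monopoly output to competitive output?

The monopolist equates marginal revenue to marginal cost: 200 − 4Q = 19 + Q, so Q = 36.2. From demand, P = 127.6.
Competitive equilibrium sets price equal to marginal cost: 200 − 2Q = 19 + Q, so Q = 181/3 and P = 238/3.
Ratio Q_m/Q_c = 36.2/(181/3) = 0.6.

Q_m/Q_c = 0.6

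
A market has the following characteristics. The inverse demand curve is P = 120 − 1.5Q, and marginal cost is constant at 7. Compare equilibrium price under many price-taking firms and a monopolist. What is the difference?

Under competition P = MC = 7, so Q = (120 − 7)/1.5 = 226/3.
Monopoly sets MR = MC: 120 − 3Q = 7 ⇒ Q = 113/3, P = 120 − 1.5·113/3 = 63.5.
Change in equilibrium price: 63.5 − 7 = 56.5.

P rises by 56.5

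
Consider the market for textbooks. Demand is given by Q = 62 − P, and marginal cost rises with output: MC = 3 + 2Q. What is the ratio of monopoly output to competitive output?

Inverting demand: P = 62 − Q.
The monopolist equates marginal revenue to marginal cost: 62 − 2Q = 3 + 2Q, so Q = 14.75. From demand, P = 47.25.
Competitive equilibrium sets price equal to marginal cost: 62 − Q = 3 + 2Q, so Q = 59/3 and P = 127/3.
Ratio Q_m/Q_c = 14.75/(59/3) = 0.75.

Q_m/Q_c = 0.75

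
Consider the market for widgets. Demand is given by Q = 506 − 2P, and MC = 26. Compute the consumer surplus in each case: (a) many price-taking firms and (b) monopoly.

Inverting demand: P = 253 − 0.5Q.
Perfect competition: P = MC = 26, so 253 − 0.5Q = 26 and Q = 454.
CS = ½·(253 − 26)·454 = 51529.
The monopolist equates marginal revenue to marginal cost: 253 − Q = 26, so Q = 227. From demand, P = 139.5.
CS = ½·(253 − 139.5)·227 = 12882.25.

Competition: CS = 51529; Monopoly: CS = 12882.25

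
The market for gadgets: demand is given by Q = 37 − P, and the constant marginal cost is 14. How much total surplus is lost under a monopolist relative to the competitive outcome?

Inverting demand: P = 37 − Q.
Perfect competition: P = MC = 14, so 37 − Q = 14 and Q = 23.
A monopolist chooses Q where MR = MC. MR = 37 − 2Q; setting this equal to 14 gives Q = 11.5 and P = 25.5.
DWL is the triangle between Q = 11.5 and Q = 23: ½·(23 − 11.5)·(25.5 − 14) = 66.125.

DWL = 66.125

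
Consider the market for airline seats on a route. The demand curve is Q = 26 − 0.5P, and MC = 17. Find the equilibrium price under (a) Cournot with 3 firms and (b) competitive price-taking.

Inverting demand: P = 52 − 2Q.
In a 3-firm Cournot equilibrium, symmetry and the first-order condition give q = (52 − 17)/(8) = 4.375. So Q = 13.125 and P = 25.75.
Under competition P = MC = 17, so Q = (52 − 17)/2 = 17.5.

Cournot: P = 25.75; Competition: P = 17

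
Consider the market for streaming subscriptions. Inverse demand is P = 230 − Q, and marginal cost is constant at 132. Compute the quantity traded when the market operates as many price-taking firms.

Q = 98

Perfect competition: P = MC = 132, so 230 − Q = 132 and Q = 98.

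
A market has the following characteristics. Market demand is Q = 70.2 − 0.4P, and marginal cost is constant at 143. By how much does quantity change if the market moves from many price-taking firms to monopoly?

Inverting demand: P = 175.5 − 2.5Q.
Competitive firms price at marginal cost: P = 143, giving Q = 13.
A monopolist chooses Q where MR = MC. MR = 175.5 − 5Q; setting this equal to 143 gives Q = 6.5 and P = 159.25.
Change in quantity: 6.5 − 13 = −6.5.

Q falls by 6.5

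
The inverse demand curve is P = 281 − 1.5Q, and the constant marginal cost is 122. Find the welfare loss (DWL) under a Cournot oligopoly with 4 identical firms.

Under competition P = MC = 122, so Q = (281 − 122)/1.5 = 106.
With 4 symmetric Cournot firms, each firm's FOC gives 281 − 7.5q = 122, so q = 21.2, Q = 4·21.2 = 84.8, and P = 153.8.
DWL is the triangle between Q = 84.8 and Q = 106: ½·(106 − 84.8)·(153.8 − 122) = 337.08.

DWL = 337.08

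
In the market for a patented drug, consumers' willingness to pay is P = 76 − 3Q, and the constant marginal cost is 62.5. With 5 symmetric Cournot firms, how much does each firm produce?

Cournot with 5 identical firms: the symmetric best-response condition is 76 − 18q = 62.5. Each firm produces q = 0.75, total output Q = 3.75, price P = 64.75.

q_i = 0.75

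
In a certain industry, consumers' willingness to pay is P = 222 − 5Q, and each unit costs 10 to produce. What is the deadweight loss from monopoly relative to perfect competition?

DWL = 1123.6

Competitive firms price at marginal cost: P = 10, giving Q = 42.4.
Monopoly sets MR = MC: 222 − 10Q = 10 ⇒ Q = 21.2, P = 222 − 5·21.2 = 116.
DWL is the triangle between Q = 21.2 and Q = 42.4: ½·(42.4 − 21.2)·(116 − 10) = 1123.6.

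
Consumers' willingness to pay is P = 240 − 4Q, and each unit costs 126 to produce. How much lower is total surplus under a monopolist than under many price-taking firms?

TS falls by 406.125

Under competition P = MC = 126, so Q = (240 − 126)/4 = 28.5.
CS = ½·(240 − 126)·28.5 = 1624.5; PS = (126 − 126)·28.5 = 0; TS = 1624.5.
A monopolist chooses Q where MR = MC. MR = 240 − 8Q; setting this equal to 126 gives Q = 14.25 and P = 183.
CS = ½·(240 − 183)·14.25 = 406.125; PS = (183 − 126)·14.25 = 812.25; TS = 1218.375.
Change in total surplus: 1218.375 − 1624.5 = −406.125.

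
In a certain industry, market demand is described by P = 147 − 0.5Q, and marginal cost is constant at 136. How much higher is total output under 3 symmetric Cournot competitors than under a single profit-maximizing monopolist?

Q rises by 5.5

A monopolist chooses Q where MR = MC. MR = 147 − Q; setting this equal to 136 gives Q = 11 and P = 141.5.
With 3 symmetric Cournot firms, each firm's FOC gives 147 − 2q = 136, so q = 5.5, Q = 3·5.5 = 16.5, and P = 138.75.
Change in total output: 16.5 − 11 = 5.5.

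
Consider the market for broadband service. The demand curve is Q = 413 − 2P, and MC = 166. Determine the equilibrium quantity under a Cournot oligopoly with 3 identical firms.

Q = 60.75

Inverting demand: P = 206.5 − 0.5Q.
With 3 symmetric Cournot firms, each firm's FOC gives 206.5 − 2q = 166, so q = 20.25, Q = 3·20.25 = 60.75, and P = 176.125.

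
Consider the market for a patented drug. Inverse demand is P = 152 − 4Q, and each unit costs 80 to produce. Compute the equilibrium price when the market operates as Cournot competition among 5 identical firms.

P = 92

With 5 symmetric Cournot firms, each firm's FOC gives 152 − 24q = 80, so q = 3, Q = 5·3 = 15, and P = 92.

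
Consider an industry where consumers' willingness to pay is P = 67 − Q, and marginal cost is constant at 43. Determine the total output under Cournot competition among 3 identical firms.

Q = 18

With 3 symmetric Cournot firms, each firm's FOC gives 67 − 4q = 43, so q = 6, Q = 3·6 = 18, and P = 49.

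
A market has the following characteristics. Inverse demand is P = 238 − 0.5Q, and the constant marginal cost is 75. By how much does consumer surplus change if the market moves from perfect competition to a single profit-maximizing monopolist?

Under competition P = MC = 75, so Q = (238 − 75)/0.5 = 326.
CS = ½·(238 − 75)·326 = 26569.
A monopolist chooses Q where MR = MC. MR = 238 − Q; setting this equal to 75 gives Q = 163 and P = 156.5.
CS = ½·(238 − 156.5)·163 = 6642.25.
Change in consumer surplus: 6642.25 − 26569 = −19926.75.

CS falls by 19926.75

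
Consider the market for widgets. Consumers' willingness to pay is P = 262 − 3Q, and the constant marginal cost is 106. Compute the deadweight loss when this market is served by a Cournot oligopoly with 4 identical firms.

Under competition P = MC = 106, so Q = (262 − 106)/3 = 52.
In a 4-firm Cournot equilibrium, symmetry and the first-order condition give q = (262 − 106)/(15) = 10.4. So Q = 41.6 and P = 137.2.
DWL is the triangle between Q = 41.6 and Q = 52: ½·(52 − 41.6)·(137.2 − 106) = 162.24.

DWL = 162.24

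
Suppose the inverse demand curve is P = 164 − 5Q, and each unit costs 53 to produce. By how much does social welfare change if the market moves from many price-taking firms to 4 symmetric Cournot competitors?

Social welfare falls by 49.284

Under competition P = MC = 53, so Q = (164 − 53)/5 = 22.2.
CS = ½·(164 − 53)·22.2 = 1232.1; PS = (53 − 53)·22.2 = 0; TS = 1232.1.
In a 4-firm Cournot equilibrium, symmetry and the first-order condition give q = (164 − 53)/(25) = 4.44. So Q = 17.76 and P = 75.2.
CS = ½·(164 − 75.2)·17.76 = 788.544; PS = (75.2 − 53)·17.76 = 394.272; TS = 1182.816.
Change in social welfare: 1182.816 − 1232.1 = −49.284.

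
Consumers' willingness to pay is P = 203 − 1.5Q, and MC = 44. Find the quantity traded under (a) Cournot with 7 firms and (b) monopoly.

Cournot: Q = 92.75; Monopoly: Q = 53

Cournot with 7 identical firms: the symmetric best-response condition is 203 − 12q = 44. Each firm produces q = 13.25, total output Q = 92.75, price P = 63.875.
Monopoly sets MR = MC: 203 − 3Q = 44 ⇒ Q = 53, P = 203 − 1.5·53 = 123.5.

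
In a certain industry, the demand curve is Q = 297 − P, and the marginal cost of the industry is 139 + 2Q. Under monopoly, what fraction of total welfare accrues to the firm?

PS/TS = 0.8

Inverting demand: P = 297 − Q.
Monopoly sets MR = MC: 297 − 2Q = 139 + 2Q ⇒ Q = 39.5, P = 297 − 39.5 = 257.5.
CS = ½·(297 − 257.5)·39.5 = 780.125.
PS = P·Q − VC(Q) = 257.5·39.5 − (139·39.5 + ½·2·39.5²) = 3120.5.
Share captured = PS/TS = 3120.5/3900.625 = 0.8.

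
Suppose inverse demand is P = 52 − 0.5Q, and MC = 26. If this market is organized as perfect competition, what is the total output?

Perfect competition: P = MC = 26, so 52 − 0.5Q = 26 and Q = 52.

Q = 52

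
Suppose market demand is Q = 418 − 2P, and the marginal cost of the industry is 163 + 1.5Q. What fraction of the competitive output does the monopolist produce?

Q_m/Q_c = 0.8

Inverting demand: P = 209 − 0.5Q.
A monopolist chooses Q where MR = MC. MR = 209 − Q; setting this equal to 163 + 1.5Q gives Q = 18.4 and P = 199.8.
Under competition P = MC: 209 − 0.5Q = 163 + 1.5Q ⇒ Q = 23, P = 197.5.
Ratio Q_m/Q_c = 18.4/23 = 0.8.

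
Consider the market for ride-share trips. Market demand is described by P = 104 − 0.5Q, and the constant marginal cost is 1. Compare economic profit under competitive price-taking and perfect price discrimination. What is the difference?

π rises by 10609

Competitive firms price at marginal cost: P = 1, giving Q = 206.
Profit = (1 − 1)·206 = 0.
Under first-degree price discrimination the firm charges each unit its demand price and produces up to where P = MC, i.e. Q = 206. Consumer surplus is zero; producer surplus equals total surplus.
PS equals the full surplus area, 10609. Profit = 10609 = 10609.
Change in economic profit: 10609 − 0 = 10609.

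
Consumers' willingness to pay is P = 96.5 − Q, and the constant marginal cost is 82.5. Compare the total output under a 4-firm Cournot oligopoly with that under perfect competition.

Cournot with 4 identical firms: the symmetric best-response condition is 96.5 − 5q = 82.5. Each firm produces q = 2.8, total output Q = 11.2, price P = 85.3.
Perfect competition: P = MC = 82.5, so 96.5 − Q = 82.5 and Q = 14.

Cournot: Q = 11.2; Competition: Q = 14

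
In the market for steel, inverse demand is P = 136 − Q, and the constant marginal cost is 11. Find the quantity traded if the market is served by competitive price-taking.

Q = 125

Competitive firms price at marginal cost: P = 11, giving Q = 125.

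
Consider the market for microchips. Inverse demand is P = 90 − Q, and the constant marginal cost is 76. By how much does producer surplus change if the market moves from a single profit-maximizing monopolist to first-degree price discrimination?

A monopolist chooses Q where MR = MC. MR = 90 − 2Q; setting this equal to 76 gives Q = 7 and P = 83.
PS = (83 − 76)·7 = 49.
Under first-degree price discrimination the firm charges each unit its demand price and produces up to where P = MC, i.e. Q = 14. Consumer surplus is zero; producer surplus equals total surplus.
PS = ½·(90 − 76)·14 = 98.
Change in producer surplus: 98 − 49 = 49.

PS rises by 49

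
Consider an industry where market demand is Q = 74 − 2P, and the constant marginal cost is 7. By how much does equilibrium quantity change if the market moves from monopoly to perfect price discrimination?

Q rises by 30

Inverting demand: P = 37 − 0.5Q.
A monopolist chooses Q where MR = MC. MR = 37 − Q; setting this equal to 7 gives Q = 30 and P = 22.
With perfect price discrimination, output is the efficient level Q = 60 (where demand meets MC), but every buyer pays their willingness to pay: CS = 0 and PS = total surplus.
Change in equilibrium quantity: 60 − 30 = 30.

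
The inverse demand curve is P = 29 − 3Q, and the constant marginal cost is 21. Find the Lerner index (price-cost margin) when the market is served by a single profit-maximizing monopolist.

A monopolist chooses Q where MR = MC. MR = 29 − 6Q; setting this equal to 21 gives Q = 4/3 and P = 25.
Lerner index = (P − MC)/P = (25 − 21)/25 = 0.16.

Lerner index = 0.16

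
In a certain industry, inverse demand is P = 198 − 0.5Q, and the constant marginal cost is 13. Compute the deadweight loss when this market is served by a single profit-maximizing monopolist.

Perfect competition: P = MC = 13, so 198 − 0.5Q = 13 and Q = 370.
A monopolist chooses Q where MR = MC. MR = 198 − Q; setting this equal to 13 gives Q = 185 and P = 105.5.
DWL is the triangle between Q = 185 and Q = 370: ½·(370 − 185)·(105.5 − 13) = 8556.25.

DWL = 8556.25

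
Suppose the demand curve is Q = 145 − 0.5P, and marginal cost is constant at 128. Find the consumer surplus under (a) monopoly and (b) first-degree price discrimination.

Monopoly: CS = 1640.25; Perfect PD: CS = 0

Inverting demand: P = 290 − 2Q.
A monopolist chooses Q where MR = MC. MR = 290 − 4Q; setting this equal to 128 gives Q = 40.5 and P = 209.
CS = ½·(290 − 209)·40.5 = 1640.25.
With perfect price discrimination, output is the efficient level Q = 81 (where demand meets MC), but every buyer pays their willingness to pay: CS = 0 and PS = total surplus.
CS = 0.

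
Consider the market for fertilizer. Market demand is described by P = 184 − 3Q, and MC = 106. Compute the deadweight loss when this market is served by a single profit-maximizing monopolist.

Under competition P = MC = 106, so Q = (184 − 106)/3 = 26.
The monopolist equates marginal revenue to marginal cost: 184 − 6Q = 106, so Q = 13. From demand, P = 145.
DWL is the triangle between Q = 13 and Q = 26: ½·(26 − 13)·(145 − 106) = 253.5.

DWL = 253.5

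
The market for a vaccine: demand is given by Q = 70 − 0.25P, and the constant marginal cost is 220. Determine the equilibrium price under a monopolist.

P = 250

Inverting demand: P = 280 − 4Q.
A monopolist chooses Q where MR = MC. MR = 280 − 8Q; setting this equal to 220 gives Q = 7.5 and P = 250.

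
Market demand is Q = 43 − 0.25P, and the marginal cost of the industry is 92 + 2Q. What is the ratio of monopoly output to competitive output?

Inverting demand: P = 172 − 4Q.
A monopolist chooses Q where MR = MC. MR = 172 − 8Q; setting this equal to 92 + 2Q gives Q = 8 and P = 140.
Under competition P = MC: 172 − 4Q = 92 + 2Q ⇒ Q = 40/3, P = 356/3.
Ratio Q_m/Q_c = 8/(40/3) = 0.6.

Q_m/Q_c = 0.6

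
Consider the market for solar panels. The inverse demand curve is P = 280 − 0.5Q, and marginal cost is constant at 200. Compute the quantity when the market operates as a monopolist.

Q = 80

A monopolist chooses Q where MR = MC. MR = 280 − Q; setting this equal to 200 gives Q = 80 and P = 240.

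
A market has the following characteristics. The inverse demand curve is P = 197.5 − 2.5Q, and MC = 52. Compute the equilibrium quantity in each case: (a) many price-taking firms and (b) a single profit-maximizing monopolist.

Competition: Q = 58.2; Monopoly: Q = 29.1

Under competition P = MC = 52, so Q = (197.5 − 52)/2.5 = 58.2.
Monopoly sets MR = MC: 197.5 − 5Q = 52 ⇒ Q = 29.1, P = 197.5 − 2.5·29.1 = 124.75.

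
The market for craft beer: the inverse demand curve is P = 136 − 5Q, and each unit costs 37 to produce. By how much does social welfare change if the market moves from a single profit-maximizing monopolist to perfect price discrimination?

TS rises by 245.025

Monopoly sets MR = MC: 136 − 10Q = 37 ⇒ Q = 9.9, P = 136 − 5·9.9 = 86.5.
CS = ½·(136 − 86.5)·9.9 = 245.025; PS = (86.5 − 37)·9.9 = 490.05; TS = 735.075.
With perfect price discrimination, output is the efficient level Q = 19.8 (where demand meets MC), but every buyer pays their willingness to pay: CS = 0 and PS = total surplus.
TS = 980.1 (equal to competitive TS).
Change in social welfare: 980.1 − 735.075 = 245.025.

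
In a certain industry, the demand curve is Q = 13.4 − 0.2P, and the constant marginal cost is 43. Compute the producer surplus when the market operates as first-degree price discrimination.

Inverting demand: P = 67 − 5Q.
A perfectly discriminating monopolist sells every unit with P(Q) ≥ MC(Q), so output equals the competitive quantity Q = 4.8. Each buyer pays their reservation price, so CS = 0 and the firm captures all surplus.
PS = ½·(67 − 43)·4.8 = 57.6.

PS = 57.6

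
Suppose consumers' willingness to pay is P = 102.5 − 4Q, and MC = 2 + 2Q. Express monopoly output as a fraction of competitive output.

Q_m/Q_c = 0.6

Monopoly sets MR = MC: 102.5 − 8Q = 2 + 2Q ⇒ Q = 10.05, P = 102.5 − 4·10.05 = 62.3.
Under competition P = MC: 102.5 − 4Q = 2 + 2Q ⇒ Q = 16.75, P = 35.5.
Ratio Q_m/Q_c = 10.05/16.75 = 0.6.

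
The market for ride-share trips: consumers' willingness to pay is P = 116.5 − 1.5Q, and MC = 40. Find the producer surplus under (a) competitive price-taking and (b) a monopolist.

Under competition P = MC = 40, so Q = (116.5 − 40)/1.5 = 51.
PS = (40 − 40)·51 = 0.
Monopoly sets MR = MC: 116.5 − 3Q = 40 ⇒ Q = 25.5, P = 116.5 − 1.5·25.5 = 78.25.
PS = (78.25 − 40)·25.5 = 975.375.

Competition: PS = 0; Monopoly: PS = 975.375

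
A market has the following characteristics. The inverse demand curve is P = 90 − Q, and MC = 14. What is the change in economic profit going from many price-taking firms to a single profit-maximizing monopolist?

Perfect competition: P = MC = 14, so 90 − Q = 14 and Q = 76.
Profit = (14 − 14)·76 = 0.
Monopoly sets MR = MC: 90 − 2Q = 14 ⇒ Q = 38, P = 90 − 38 = 52.
Profit = (52 − 14)·38 = 1444.
Change in economic profit: 1444 − 0 = 1444.

Economic profit rises by 1444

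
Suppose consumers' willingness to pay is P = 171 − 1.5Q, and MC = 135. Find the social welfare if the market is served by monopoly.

TS = 324

A monopolist chooses Q where MR = MC. MR = 171 − 3Q; setting this equal to 135 gives Q = 12 and P = 153.
CS = ½·(171 − 153)·12 = 108; PS = (153 − 135)·12 = 216; TS = 324.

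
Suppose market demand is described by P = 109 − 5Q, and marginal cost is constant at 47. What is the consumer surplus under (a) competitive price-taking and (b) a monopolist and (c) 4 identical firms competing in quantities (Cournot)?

Under competition P = MC = 47, so Q = (109 − 47)/5 = 12.4.
CS = ½·(109 − 47)·12.4 = 384.4.
Monopoly sets MR = MC: 109 − 10Q = 47 ⇒ Q = 6.2, P = 109 − 5·6.2 = 78.
CS = ½·(109 − 78)·6.2 = 96.1.
In a 4-firm Cournot equilibrium, symmetry and the first-order condition give q = (109 − 47)/(25) = 2.48. So Q = 9.92 and P = 59.4.
CS = ½·(109 − 59.4)·9.92 = 246.016.

Competition: CS = 384.4; Monopoly: CS = 96.1; Cournot: CS = 246.016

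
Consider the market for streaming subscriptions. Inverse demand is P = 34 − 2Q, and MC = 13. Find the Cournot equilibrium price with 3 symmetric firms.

P = 18.25

In a 3-firm Cournot equilibrium, symmetry and the first-order condition give q = (34 − 13)/(8) = 2.625. So Q = 7.875 and P = 18.25.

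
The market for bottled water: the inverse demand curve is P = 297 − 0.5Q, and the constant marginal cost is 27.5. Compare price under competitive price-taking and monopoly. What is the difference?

P rises by 134.75

Perfect competition: P = MC = 27.5, so 297 − 0.5Q = 27.5 and Q = 539.
The monopolist equates marginal revenue to marginal cost: 297 − Q = 27.5, so Q = 269.5. From demand, P = 162.25.
Change in price: 162.25 − 27.5 = 134.75.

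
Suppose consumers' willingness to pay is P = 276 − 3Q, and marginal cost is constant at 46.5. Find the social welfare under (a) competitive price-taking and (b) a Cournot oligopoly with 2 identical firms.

Competition: TS = 8778.375; Cournot: TS = 7803

Competitive firms price at marginal cost: P = 46.5, giving Q = 76.5.
CS = ½·(276 − 46.5)·76.5 = 8778.375; PS = (46.5 − 46.5)·76.5 = 0; TS = 8778.375.
Cournot with 2 identical firms: the symmetric best-response condition is 276 − 9q = 46.5. Each firm produces q = 25.5, total output Q = 51, price P = 123.
CS = ½·(276 − 123)·51 = 3901.5; PS = (123 − 46.5)·51 = 3901.5; TS = 7803.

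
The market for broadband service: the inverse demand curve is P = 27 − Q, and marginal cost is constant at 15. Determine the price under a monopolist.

P = 21

The monopolist equates marginal revenue to marginal cost: 27 − 2Q = 15, so Q = 6. From demand, P = 21.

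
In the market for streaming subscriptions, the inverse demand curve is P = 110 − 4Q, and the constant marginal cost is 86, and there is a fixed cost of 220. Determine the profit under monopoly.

A monopolist chooses Q where MR = MC. MR = 110 − 8Q; setting this equal to 86 gives Q = 3 and P = 98.
Profit = (98 − 86)·3 − 220 = −184.

Profit = −184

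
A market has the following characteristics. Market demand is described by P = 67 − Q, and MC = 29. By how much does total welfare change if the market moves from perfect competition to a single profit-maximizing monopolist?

TS falls by 180.5

Perfect competition: P = MC = 29, so 67 − Q = 29 and Q = 38.
CS = ½·(67 − 29)·38 = 722; PS = (29 − 29)·38 = 0; TS = 722.
The monopolist equates marginal revenue to marginal cost: 67 − 2Q = 29, so Q = 19. From demand, P = 48.
CS = ½·(67 − 48)·19 = 180.5; PS = (48 − 29)·19 = 361; TS = 541.5.
Change in total welfare: 541.5 − 722 = −180.5.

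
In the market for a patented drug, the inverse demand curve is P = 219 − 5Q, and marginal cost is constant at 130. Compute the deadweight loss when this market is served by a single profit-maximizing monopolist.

Competitive firms price at marginal cost: P = 130, giving Q = 17.8.
A monopolist chooses Q where MR = MC. MR = 219 − 10Q; setting this equal to 130 gives Q = 8.9 and P = 174.5.
DWL is the triangle between Q = 8.9 and Q = 17.8: ½·(17.8 − 8.9)·(174.5 − 130) = 198.025.

DWL = 198.025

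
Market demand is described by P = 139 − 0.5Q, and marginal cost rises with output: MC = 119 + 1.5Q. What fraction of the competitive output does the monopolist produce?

Q_m/Q_c = 0.8

Monopoly sets MR = MC: 139 − Q = 119 + 1.5Q ⇒ Q = 8, P = 139 − 0.5·8 = 135.
Competitive equilibrium sets price equal to marginal cost: 139 − 0.5Q = 119 + 1.5Q, so Q = 10 and P = 134.
Ratio Q_m/Q_c = 8/10 = 0.8.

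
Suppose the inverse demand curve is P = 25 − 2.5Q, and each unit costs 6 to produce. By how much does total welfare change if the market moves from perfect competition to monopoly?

Competitive firms price at marginal cost: P = 6, giving Q = 7.6.
CS = ½·(25 − 6)·7.6 = 72.2; PS = (6 − 6)·7.6 = 0; TS = 72.2.
A monopolist chooses Q where MR = MC. MR = 25 − 5Q; setting this equal to 6 gives Q = 3.8 and P = 15.5.
CS = ½·(25 − 15.5)·3.8 = 18.05; PS = (15.5 − 6)·3.8 = 36.1; TS = 54.15.
Change in total welfare: 54.15 − 72.2 = −18.05.

Total welfare falls by 18.05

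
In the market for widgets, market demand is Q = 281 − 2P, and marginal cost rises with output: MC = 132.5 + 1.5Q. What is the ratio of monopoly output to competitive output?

Inverting demand: P = 140.5 − 0.5Q.
Monopoly sets MR = MC: 140.5 − Q = 132.5 + 1.5Q ⇒ Q = 3.2, P = 140.5 − 0.5·3.2 = 138.9.
Competitive equilibrium sets price equal to marginal cost: 140.5 − 0.5Q = 132.5 + 1.5Q, so Q = 4 and P = 138.5.
Ratio Q_m/Q_c = 3.2/4 = 0.8.

Q_m/Q_c = 0.8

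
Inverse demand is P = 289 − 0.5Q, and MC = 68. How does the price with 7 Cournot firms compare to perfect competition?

Cournot with 7 identical firms: the symmetric best-response condition is 289 − 4q = 68. Each firm produces q = 55.25, total output Q = 386.75, price P = 95.625.
Competitive firms price at marginal cost: P = 68, giving Q = 442.

Cournot: P = 95.625; Competition: P = 68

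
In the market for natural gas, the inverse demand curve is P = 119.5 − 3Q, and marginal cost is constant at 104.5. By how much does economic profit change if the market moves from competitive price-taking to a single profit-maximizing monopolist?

π rises by 18.75

Perfect competition: P = MC = 104.5, so 119.5 − 3Q = 104.5 and Q = 5.
Profit = (104.5 − 104.5)·5 = 0.
The monopolist equates marginal revenue to marginal cost: 119.5 − 6Q = 104.5, so Q = 2.5. From demand, P = 112.
Profit = (112 − 104.5)·2.5 = 18.75.
Change in economic profit: 18.75 − 0 = 18.75.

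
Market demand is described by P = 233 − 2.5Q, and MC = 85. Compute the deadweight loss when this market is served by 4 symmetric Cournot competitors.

Competitive firms price at marginal cost: P = 85, giving Q = 59.2.
Cournot with 4 identical firms: the symmetric best-response condition is 233 − 12.5q = 85. Each firm produces q = 11.84, total output Q = 47.36, price P = 114.6.
DWL is the triangle between Q = 47.36 and Q = 59.2: ½·(59.2 − 47.36)·(114.6 − 85) = 175.232.

DWL = 175.232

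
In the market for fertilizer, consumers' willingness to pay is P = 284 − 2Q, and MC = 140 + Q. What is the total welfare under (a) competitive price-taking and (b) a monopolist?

Competitive equilibrium sets price equal to marginal cost: 284 − 2Q = 140 + Q, so Q = 48 and P = 188.
CS = ½·(284 − 188)·48 = 2304; PS = (188·48 − 140·48 − ½·1·48²) = 1152; TS = 3456.
A monopolist chooses Q where MR = MC. MR = 284 − 4Q; setting this equal to 140 + Q gives Q = 28.8 and P = 226.4.
CS = ½·(284 − 226.4)·28.8 = 829.44; PS = (226.4·28.8 − 140·28.8 − ½·1·28.8²) = 2073.6; TS = 2903.04.

Competition: TS = 3456; Monopoly: TS = 2903.04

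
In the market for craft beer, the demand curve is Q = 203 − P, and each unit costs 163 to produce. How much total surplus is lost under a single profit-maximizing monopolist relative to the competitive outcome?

DWL = 200

Inverting demand: P = 203 − Q.
Perfect competition: P = MC = 163, so 203 − Q = 163 and Q = 40.
Monopoly sets MR = MC: 203 − 2Q = 163 ⇒ Q = 20, P = 203 − 20 = 183.
DWL is the triangle between Q = 20 and Q = 40: ½·(40 − 20)·(183 − 163) = 200.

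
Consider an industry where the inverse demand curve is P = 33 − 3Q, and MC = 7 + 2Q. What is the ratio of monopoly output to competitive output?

The monopolist equates marginal revenue to marginal cost: 33 − 6Q = 7 + 2Q, so Q = 3.25. From demand, P = 23.25.
Competitive equilibrium sets price equal to marginal cost: 33 − 3Q = 7 + 2Q, so Q = 5.2 and P = 17.4.
Ratio Q_m/Q_c = 3.25/5.2 = 0.625.

Q_m/Q_c = 0.625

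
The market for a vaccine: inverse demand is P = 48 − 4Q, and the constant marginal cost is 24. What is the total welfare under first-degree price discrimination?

With perfect price discrimination, output is the efficient level Q = 6 (where demand meets MC), but every buyer pays their willingness to pay: CS = 0 and PS = total surplus.
TS = 72 (equal to competitive TS).

TS = 72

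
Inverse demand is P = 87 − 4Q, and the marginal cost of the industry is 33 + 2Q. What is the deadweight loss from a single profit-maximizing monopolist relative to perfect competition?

DWL = 38.88

Under competition P = MC: 87 − 4Q = 33 + 2Q ⇒ Q = 9, P = 51.
A monopolist chooses Q where MR = MC. MR = 87 − 8Q; setting this equal to 33 + 2Q gives Q = 5.4 and P = 65.4.
CS = ½·(87 − 51)·9 = 162; PS = (51·9 − 33·9 − ½·2·9²) = 81; TS = 243.
CS = ½·(87 − 65.4)·5.4 = 58.32; PS = (65.4·5.4 − 33·5.4 − ½·2·5.4²) = 145.8; TS = 204.12.
DWL = 243 − 204.12 = 38.88.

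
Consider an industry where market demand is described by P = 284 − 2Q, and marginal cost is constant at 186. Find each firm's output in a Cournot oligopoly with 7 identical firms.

q_i = 6.125

With 7 symmetric Cournot firms, each firm's FOC gives 284 − 16q = 186, so q = 6.125, Q = 7·6.125 = 42.875, and P = 198.25.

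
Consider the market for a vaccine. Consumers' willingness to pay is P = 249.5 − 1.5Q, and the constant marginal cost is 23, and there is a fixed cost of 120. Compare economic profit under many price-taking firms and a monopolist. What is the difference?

Economic profit rises by 8550.375

Competitive firms price at marginal cost: P = 23, giving Q = 151.
Profit = (23 − 23)·151 − 120 = −120.
A monopolist chooses Q where MR = MC. MR = 249.5 − 3Q; setting this equal to 23 gives Q = 75.5 and P = 136.25.
Profit = (136.25 − 23)·75.5 − 120 = 8430.375.
Change in economic profit: 8430.375 − −120 = 8550.375.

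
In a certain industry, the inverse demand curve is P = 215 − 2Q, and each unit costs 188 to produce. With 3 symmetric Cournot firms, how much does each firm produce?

q_i = 3.375

In a 3-firm Cournot equilibrium, symmetry and the first-order condition give q = (215 − 188)/(8) = 3.375. So Q = 10.125 and P = 194.75.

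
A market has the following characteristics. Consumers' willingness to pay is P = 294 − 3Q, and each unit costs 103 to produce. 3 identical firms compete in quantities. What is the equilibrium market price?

Cournot with 3 identical firms: the symmetric best-response condition is 294 − 12q = 103. Each firm produces q = 191/12, total output Q = 47.75, price P = 150.75.

P = 150.75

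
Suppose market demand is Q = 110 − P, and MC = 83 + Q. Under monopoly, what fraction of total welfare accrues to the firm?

Inverting demand: P = 110 − Q.
The monopolist equates marginal revenue to marginal cost: 110 − 2Q = 83 + Q, so Q = 9. From demand, P = 101.
CS = ½·(110 − 101)·9 = 40.5.
PS = P·Q − VC(Q) = 101·9 − (83·9 + ½·1·9²) = 121.5.
Share captured = PS/TS = 121.5/162 = 0.75.

PS/TS = 0.75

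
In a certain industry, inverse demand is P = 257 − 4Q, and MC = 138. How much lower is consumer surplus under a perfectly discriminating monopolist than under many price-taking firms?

Under competition P = MC = 138, so Q = (257 − 138)/4 = 29.75.
CS = ½·(257 − 138)·29.75 = 1770.125.
Under first-degree price discrimination the firm charges each unit its demand price and produces up to where P = MC, i.e. Q = 29.75. Consumer surplus is zero; producer surplus equals total surplus.
CS = 0.
Change in consumer surplus: 0 − 1770.125 = −1770.125.

CS falls by 1770.125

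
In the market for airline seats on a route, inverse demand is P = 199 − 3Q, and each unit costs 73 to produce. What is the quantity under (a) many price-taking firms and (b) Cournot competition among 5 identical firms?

Competition: Q = 42; Cournot: Q = 35

Under competition P = MC = 73, so Q = (199 − 73)/3 = 42.
With 5 symmetric Cournot firms, each firm's FOC gives 199 − 18q = 73, so q = 7, Q = 5·7 = 35, and P = 94.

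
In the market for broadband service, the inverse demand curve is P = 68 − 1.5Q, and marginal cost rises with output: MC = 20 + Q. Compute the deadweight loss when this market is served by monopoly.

Under competition P = MC: 68 − 1.5Q = 20 + Q ⇒ Q = 19.2, P = 39.2.
A monopolist chooses Q where MR = MC. MR = 68 − 3Q; setting this equal to 20 + Q gives Q = 12 and P = 50.
CS = ½·(68 − 39.2)·19.2 = 276.48; PS = (39.2·19.2 − 20·19.2 − ½·1·19.2²) = 184.32; TS = 460.8.
CS = ½·(68 − 50)·12 = 108; PS = (50·12 − 20·12 − ½·1·12²) = 288; TS = 396.
DWL = 460.8 − 396 = 64.8.

DWL = 64.8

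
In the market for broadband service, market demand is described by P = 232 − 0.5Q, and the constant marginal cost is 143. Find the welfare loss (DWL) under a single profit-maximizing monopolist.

DWL = 1980.25

Perfect competition: P = MC = 143, so 232 − 0.5Q = 143 and Q = 178.
A monopolist chooses Q where MR = MC. MR = 232 − Q; setting this equal to 143 gives Q = 89 and P = 187.5.
DWL is the triangle between Q = 89 and Q = 178: ½·(178 − 89)·(187.5 − 143) = 1980.25.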